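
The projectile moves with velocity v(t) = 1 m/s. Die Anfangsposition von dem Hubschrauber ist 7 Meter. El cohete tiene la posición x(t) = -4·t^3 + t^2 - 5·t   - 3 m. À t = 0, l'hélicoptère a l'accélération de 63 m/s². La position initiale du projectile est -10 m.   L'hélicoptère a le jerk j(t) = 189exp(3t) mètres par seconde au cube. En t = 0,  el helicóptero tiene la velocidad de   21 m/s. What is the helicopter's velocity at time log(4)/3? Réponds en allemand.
Wir müssen das Integral unserer Gleichung für den Ruck j(t) = 189·exp(3·t) 2-mal finden. Die Stammfunktion von dem Ruck, mit a(0) = 63, ergibt die Beschleunigung: a(t) = 63·exp(3·t). Das Integral von der Beschleunigung, mit v(0) = 21, ergibt die Geschwindigkeit: v(t) = 21·exp(3·t). Aus der Gleichung für die Geschwindigkeit v(t) = 21·exp(3·t), setzen wir t = log(4)/3 ein und erhalten v = 84.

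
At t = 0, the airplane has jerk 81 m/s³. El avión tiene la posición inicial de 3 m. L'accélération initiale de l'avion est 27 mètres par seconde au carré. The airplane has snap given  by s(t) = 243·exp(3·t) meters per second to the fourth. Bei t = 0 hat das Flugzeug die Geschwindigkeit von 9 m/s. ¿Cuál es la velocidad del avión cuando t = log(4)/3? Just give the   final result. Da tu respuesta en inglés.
At t = log(4)/3, v = 36.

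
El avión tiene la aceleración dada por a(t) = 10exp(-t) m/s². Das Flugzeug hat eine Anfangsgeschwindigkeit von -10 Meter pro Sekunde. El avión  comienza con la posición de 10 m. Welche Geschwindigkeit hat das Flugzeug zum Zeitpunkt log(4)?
Wir müssen das Integral unserer Gleichung für die Beschleunigung a(t) = 10·exp(-t) 1-mal finden. Das Integral von der Beschleunigung ist die Geschwindigkeit. Mit v(0) = -10 erhalten wir v(t) = -10·exp(-t). Mit v(t) = -10·exp(-t) und Einsetzen von t = log(4), finden wir v = -5/2.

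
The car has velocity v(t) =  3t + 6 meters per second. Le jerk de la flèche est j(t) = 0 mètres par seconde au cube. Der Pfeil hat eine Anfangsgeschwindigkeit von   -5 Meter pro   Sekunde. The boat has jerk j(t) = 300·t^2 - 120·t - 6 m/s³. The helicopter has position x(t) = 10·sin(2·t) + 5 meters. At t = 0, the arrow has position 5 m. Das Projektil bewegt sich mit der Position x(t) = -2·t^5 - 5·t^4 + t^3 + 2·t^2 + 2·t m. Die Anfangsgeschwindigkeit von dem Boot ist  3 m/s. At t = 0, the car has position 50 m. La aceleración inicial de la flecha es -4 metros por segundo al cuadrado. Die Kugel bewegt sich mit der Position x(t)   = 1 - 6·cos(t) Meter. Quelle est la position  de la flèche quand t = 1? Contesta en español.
Debemos encontrar la antiderivada de nuestra ecuación de la sacudida j(t) = 0 3 veces. Integrando la sacudida y usando la condición inicial a(0) = -4, obtenemos a(t) = -4. Integrando la aceleración y usando la condición inicial v(0) = -5, obtenemos v(t) = -4·t - 5. Tomando ∫v(t)dt y aplicando x(0) = 5, encontramos x(t) = -2·t^2 - 5·t + 5. De la ecuación de la posición x(t) = -2·t^2 - 5·t + 5, sustituimos t = 1 para obtener x = -2.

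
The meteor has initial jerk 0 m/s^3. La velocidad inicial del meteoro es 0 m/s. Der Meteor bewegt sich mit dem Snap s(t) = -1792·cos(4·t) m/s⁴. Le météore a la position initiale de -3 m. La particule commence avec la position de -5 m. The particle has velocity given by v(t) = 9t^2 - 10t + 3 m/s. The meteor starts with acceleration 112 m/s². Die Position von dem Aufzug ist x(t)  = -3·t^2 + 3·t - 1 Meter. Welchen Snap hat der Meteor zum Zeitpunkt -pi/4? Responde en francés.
Nous avons le snap s(t) = -1792·cos(4·t). En substituant t = -pi/4: s(-pi/4) = 1792.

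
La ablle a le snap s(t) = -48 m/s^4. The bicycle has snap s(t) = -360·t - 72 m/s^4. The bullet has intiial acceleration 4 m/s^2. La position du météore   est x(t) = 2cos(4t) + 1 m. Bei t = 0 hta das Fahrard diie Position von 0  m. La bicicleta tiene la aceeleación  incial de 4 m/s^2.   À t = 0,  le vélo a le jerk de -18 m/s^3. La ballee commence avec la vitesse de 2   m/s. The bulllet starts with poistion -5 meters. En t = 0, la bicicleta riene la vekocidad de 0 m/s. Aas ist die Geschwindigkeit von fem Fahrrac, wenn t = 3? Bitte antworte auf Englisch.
We must find the antiderivative of our snap equation s(t) = -360·t - 72 3 times. The integral of snap, with j(0) = -18, gives jerk: j(t) = -180·t^2 - 72·t - 18. The integral of jerk, with a(0) = 4, gives acceleration: a(t) = -60·t^3 - 36·t^2 - 18·t + 4. The integral of acceleration is velocity. Using v(0) = 0, we get v(t) = t·(-15·t^3 - 12·t^2 - 9·t + 4). We have velocity v(t) = t·(-15·t^3 - 12·t^2 - 9·t + 4). Substituting t = 3: v(3) = -1608.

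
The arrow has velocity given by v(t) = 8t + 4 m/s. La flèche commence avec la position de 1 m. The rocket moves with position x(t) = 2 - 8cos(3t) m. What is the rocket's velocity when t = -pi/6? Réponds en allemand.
Um dies zu lösen, müssen wir 1 Ableitung unserer Gleichung für die Position x(t) = 2 - 8·cos(3·t) nehmen. Mit d/dt von x(t) finden wir v(t) = 24·sin(3·t). Wir haben die Geschwindigkeit v(t) = 24·sin(3·t). Durch Einsetzen von t = -pi/6: v(-pi/6) = -24.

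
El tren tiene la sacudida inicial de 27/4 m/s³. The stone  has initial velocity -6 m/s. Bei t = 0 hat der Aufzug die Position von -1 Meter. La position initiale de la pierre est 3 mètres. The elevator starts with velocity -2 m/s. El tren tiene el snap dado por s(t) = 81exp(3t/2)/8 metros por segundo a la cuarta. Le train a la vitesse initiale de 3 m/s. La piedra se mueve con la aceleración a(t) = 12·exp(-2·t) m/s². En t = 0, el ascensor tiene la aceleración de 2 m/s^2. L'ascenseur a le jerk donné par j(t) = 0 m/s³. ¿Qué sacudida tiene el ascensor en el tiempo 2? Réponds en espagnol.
Tenemos la sacudida j(t) = 0. Sustituyendo t = 2: j(2) = 0.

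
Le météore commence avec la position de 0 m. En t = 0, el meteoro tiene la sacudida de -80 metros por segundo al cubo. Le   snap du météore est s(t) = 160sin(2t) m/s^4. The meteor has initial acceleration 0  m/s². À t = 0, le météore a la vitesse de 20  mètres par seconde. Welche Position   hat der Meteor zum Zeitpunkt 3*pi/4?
Ausgehend von dem Snap s(t) = 160·sin(2·t), nehmen wir 4 Stammfunktionen. Das Integral von dem Snap, mit j(0) = -80, ergibt den Ruck: j(t) = -80·cos(2·t). Das Integral von dem Ruck ist die Beschleunigung. Mit a(0) = 0 erhalten wir a(t) = -40·sin(2·t). Mit ∫a(t)dt und Anwendung von v(0) = 20, finden wir v(t) = 20·cos(2·t). Das Integral von der Geschwindigkeit, mit x(0) = 0, ergibt die Position: x(t) = 10·sin(2·t). Aus der Gleichung für die Position x(t) = 10·sin(2·t), setzen wir t = 3*pi/4 ein und erhalten x = -10.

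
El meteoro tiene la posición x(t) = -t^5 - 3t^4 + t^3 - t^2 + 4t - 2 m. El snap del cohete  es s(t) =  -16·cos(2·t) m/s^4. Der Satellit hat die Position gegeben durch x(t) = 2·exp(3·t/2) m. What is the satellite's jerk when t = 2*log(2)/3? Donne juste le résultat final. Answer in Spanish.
En t = 2*log(2)/3, j = 27/2.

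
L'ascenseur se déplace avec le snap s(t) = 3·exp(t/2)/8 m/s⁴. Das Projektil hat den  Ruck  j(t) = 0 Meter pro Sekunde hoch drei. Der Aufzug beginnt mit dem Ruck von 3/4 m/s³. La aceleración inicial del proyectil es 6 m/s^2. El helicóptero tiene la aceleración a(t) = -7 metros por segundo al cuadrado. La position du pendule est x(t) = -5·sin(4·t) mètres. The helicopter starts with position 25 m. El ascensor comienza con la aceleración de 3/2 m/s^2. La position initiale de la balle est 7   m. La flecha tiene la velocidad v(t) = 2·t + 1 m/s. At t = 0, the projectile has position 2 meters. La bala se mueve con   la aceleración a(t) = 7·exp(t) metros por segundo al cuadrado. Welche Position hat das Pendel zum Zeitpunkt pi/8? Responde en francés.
Nous avons la position x(t) = -5·sin(4·t). En substituant t = pi/8: x(pi/8) = -5.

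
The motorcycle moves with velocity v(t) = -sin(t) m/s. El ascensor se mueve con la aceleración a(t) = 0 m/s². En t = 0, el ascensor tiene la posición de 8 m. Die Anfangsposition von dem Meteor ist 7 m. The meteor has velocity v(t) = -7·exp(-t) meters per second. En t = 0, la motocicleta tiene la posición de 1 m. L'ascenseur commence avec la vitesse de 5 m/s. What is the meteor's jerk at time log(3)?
We must differentiate our velocity equation v(t) = -7·exp(-t) 2 times. The derivative of velocity gives acceleration: a(t) = 7·exp(-t). Differentiating acceleration, we get jerk: j(t) = -7·exp(-t). We have jerk j(t) = -7·exp(-t). Substituting t = log(3): j(log(3)) = -7/3.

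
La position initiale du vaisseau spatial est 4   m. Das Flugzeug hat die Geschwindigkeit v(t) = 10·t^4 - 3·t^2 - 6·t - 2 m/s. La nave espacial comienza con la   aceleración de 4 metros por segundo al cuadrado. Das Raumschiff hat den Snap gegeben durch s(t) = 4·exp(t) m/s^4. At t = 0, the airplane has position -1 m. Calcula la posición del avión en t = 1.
Debemos encontrar la antiderivada de nuestra ecuación de la velocidad v(t) = 10·t^4 - 3·t^2 - 6·t - 2 1 vez. La antiderivada de la velocidad, con x(0) = -1, da la posición: x(t) = 2·t^5 - t^3 - 3·t^2 - 2·t - 1. Usando x(t) = 2·t^5 - t^3 - 3·t^2 - 2·t - 1 y sustituyendo t = 1, encontramos x = -5.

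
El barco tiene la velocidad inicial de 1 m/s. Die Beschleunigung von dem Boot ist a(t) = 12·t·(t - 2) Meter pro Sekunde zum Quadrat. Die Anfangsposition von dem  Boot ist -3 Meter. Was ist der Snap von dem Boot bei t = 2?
Ausgehend von der Beschleunigung a(t) = 12·t·(t - 2), nehmen wir 2 Ableitungen. Durch Ableiten von der Beschleunigung erhalten wir den Ruck: j(t) = 24·t - 24. Die Ableitung von dem Ruck ergibt den Snap: s(t) = 24. Mit s(t) = 24 und Einsetzen von t = 2, finden wir s = 24.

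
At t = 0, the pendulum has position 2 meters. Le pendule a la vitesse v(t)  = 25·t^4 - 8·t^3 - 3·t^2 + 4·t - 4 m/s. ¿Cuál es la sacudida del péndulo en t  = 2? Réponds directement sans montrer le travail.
La respuesta es 1098.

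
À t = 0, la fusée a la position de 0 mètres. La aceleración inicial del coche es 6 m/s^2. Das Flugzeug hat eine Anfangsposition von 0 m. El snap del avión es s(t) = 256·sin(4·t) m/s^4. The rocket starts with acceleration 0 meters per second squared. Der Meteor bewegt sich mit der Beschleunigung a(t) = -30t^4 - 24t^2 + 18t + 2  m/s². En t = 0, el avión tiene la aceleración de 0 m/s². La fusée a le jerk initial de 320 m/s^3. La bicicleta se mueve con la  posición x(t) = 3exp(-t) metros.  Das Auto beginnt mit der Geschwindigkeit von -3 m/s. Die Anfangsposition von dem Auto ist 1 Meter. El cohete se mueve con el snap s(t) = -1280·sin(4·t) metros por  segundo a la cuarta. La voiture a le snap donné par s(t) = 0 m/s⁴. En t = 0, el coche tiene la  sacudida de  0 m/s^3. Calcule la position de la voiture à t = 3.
Pour résoudre ceci, nous devons prendre 4 intégrales de notre équation du snap s(t) = 0. La primitive du snap est le jerk. En utilisant j(0) = 0, nous obtenons j(t) = 0. La primitive du jerk, avec a(0) = 6, donne l'accélération: a(t) = 6. La primitive de l'accélération est la vitesse. En utilisant v(0) = -3, nous obtenons v(t) = 6·t - 3. En intégrant la vitesse et en utilisant la condition initiale x(0) = 1, nous obtenons x(t) = 3·t^2 - 3·t + 1. De l'équation de la position x(t) = 3·t^2 - 3·t + 1, nous substituons t = 3 pour obtenir x = 19.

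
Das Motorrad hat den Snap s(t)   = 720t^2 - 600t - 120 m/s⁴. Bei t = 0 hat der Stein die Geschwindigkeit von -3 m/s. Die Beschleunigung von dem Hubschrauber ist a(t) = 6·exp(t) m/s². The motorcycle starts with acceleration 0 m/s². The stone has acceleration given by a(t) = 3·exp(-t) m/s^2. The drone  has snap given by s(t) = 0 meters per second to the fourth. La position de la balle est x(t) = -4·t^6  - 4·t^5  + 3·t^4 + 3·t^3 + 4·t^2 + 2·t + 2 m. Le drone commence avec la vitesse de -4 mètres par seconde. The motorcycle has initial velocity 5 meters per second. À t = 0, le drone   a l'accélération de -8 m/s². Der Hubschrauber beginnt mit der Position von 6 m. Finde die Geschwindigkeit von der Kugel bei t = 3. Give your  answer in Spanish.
Para resolver esto, necesitamos tomar 1 derivada de nuestra ecuación de la posición x(t) = -4·t^6 - 4·t^5 + 3·t^4 + 3·t^3 + 4·t^2 + 2·t + 2. La derivada de la posición da la velocidad: v(t) = -24·t^5 - 20·t^4 + 12·t^3 + 9·t^2 + 8·t + 2. De la ecuación de la velocidad v(t) = -24·t^5 - 20·t^4 + 12·t^3 + 9·t^2 + 8·t + 2, sustituimos t = 3 para obtener v = -7021.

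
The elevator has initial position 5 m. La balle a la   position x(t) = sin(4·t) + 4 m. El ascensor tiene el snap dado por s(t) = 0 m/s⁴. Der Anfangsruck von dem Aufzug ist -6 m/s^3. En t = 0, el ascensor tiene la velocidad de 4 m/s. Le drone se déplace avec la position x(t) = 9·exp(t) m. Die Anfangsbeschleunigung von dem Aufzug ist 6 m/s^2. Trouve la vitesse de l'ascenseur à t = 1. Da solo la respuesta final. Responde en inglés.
The answer is 7.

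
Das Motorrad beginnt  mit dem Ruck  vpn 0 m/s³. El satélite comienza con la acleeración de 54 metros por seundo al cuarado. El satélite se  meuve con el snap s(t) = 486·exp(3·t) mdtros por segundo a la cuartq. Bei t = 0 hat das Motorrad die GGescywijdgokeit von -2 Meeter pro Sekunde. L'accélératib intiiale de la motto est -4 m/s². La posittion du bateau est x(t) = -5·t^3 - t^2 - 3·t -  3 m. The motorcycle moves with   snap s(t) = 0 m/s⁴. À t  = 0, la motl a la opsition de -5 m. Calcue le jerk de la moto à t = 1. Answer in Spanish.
Partiendo del snap s(t) = 0, tomamos 1 antiderivada. La antiderivada del snap es la sacudida. Usando j(0) = 0, obtenemos j(t) = 0. Usando j(t) = 0 y sustituyendo t = 1, encontramos j = 0.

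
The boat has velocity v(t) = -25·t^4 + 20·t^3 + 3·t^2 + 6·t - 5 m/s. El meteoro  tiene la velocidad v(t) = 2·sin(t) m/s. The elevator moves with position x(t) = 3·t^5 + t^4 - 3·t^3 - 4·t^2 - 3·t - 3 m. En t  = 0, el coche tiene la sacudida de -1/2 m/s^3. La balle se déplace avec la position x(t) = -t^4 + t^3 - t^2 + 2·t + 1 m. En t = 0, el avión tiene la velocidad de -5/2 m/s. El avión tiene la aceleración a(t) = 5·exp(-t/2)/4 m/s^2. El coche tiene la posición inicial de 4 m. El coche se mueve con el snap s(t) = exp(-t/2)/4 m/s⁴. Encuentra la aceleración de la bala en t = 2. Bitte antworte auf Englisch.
Starting from position x(t) = -t^4 + t^3 - t^2 + 2·t + 1, we take 2 derivatives. The derivative of position gives velocity: v(t) = -4·t^3 + 3·t^2 - 2·t + 2. The derivative of velocity gives acceleration: a(t) = -12·t^2 + 6·t - 2. We have acceleration a(t) = -12·t^2 + 6·t - 2. Substituting t = 2: a(2) = -38.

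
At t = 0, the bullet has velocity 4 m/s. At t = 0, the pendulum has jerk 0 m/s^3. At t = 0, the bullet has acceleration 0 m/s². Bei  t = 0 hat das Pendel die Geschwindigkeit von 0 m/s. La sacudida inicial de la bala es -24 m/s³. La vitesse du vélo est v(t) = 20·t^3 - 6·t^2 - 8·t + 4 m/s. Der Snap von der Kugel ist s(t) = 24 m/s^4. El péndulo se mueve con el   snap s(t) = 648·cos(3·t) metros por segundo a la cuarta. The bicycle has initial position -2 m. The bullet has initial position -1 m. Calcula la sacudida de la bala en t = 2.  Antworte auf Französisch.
Nous devons intégrer notre équation du snap s(t) = 24 1 fois. En prenant ∫s(t)dt et en appliquant j(0) = -24, nous trouvons j(t) = 24·t - 24. Nous avons le jerk j(t) = 24·t - 24. En substituant t = 2: j(2) = 24.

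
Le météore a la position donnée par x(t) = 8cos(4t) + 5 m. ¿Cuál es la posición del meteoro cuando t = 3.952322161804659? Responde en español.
Usando x(t) = 8·cos(4·t) + 5 y sustituyendo t = 3.952322161804659, encontramos x = -2.95896779399089.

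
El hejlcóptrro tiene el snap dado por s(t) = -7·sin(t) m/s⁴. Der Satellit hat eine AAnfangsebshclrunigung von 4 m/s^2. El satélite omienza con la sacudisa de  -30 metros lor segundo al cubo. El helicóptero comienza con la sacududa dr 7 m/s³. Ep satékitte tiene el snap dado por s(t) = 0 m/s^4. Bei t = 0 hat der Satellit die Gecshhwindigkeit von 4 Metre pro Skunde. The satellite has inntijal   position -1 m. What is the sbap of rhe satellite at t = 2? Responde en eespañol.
De la ecuación del snap s(t) = 0, sustituimos t = 2 para obtener s = 0.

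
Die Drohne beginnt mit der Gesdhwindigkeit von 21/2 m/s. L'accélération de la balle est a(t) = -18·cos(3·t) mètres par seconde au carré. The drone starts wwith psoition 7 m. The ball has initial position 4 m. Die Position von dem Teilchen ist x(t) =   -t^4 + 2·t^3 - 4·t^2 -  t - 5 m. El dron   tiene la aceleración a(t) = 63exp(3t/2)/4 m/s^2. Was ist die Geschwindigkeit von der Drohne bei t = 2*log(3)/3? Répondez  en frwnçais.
Nous devons trouver l'intégrale de notre équation de l'accélération a(t) = 63·exp(3·t/2)/4 1 fois. La primitive de l'accélération, avec v(0) = 21/2, donne la vitesse: v(t) = 21·exp(3·t/2)/2. De l'équation de la vitesse v(t) = 21·exp(3·t/2)/2, nous substituons t = 2*log(3)/3 pour obtenir v = 63/2.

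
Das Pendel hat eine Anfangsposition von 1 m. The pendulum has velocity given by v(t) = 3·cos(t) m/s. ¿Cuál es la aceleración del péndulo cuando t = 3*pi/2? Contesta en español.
Para resolver esto, necesitamos tomar 1 derivada de nuestra ecuación de la velocidad v(t) = 3·cos(t). Derivando la velocidad, obtenemos la aceleración: a(t) = -3·sin(t). Usando a(t) = -3·sin(t) y sustituyendo t = 3*pi/2, encontramos a = 3.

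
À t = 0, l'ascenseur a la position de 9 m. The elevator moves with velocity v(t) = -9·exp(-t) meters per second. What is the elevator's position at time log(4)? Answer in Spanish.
Debemos encontrar la integral de nuestra ecuación de la velocidad v(t) = -9·exp(-t) 1 vez. La antiderivada de la velocidad, con x(0) = 9, da la posición: x(t) = 9·exp(-t). De la ecuación de la posición x(t) = 9·exp(-t), sustituimos t = log(4) para obtener x = 9/4.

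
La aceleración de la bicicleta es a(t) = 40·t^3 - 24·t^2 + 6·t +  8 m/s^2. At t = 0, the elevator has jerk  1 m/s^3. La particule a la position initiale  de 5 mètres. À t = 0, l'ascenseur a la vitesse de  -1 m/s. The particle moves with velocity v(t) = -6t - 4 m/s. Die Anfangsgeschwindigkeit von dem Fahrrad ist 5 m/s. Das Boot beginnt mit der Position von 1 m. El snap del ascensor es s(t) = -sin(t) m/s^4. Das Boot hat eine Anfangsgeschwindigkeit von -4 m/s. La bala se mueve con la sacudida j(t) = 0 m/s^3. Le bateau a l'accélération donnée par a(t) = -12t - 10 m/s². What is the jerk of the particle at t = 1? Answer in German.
Wir müssen unsere Gleichung für die Geschwindigkeit v(t) = -6·t - 4 2-mal ableiten. Durch Ableiten von der Geschwindigkeit erhalten wir die Beschleunigung: a(t) = -6. Durch Ableiten von der Beschleunigung erhalten wir den Ruck: j(t) = 0. Mit j(t) = 0 und Einsetzen von t = 1, finden wir j = 0.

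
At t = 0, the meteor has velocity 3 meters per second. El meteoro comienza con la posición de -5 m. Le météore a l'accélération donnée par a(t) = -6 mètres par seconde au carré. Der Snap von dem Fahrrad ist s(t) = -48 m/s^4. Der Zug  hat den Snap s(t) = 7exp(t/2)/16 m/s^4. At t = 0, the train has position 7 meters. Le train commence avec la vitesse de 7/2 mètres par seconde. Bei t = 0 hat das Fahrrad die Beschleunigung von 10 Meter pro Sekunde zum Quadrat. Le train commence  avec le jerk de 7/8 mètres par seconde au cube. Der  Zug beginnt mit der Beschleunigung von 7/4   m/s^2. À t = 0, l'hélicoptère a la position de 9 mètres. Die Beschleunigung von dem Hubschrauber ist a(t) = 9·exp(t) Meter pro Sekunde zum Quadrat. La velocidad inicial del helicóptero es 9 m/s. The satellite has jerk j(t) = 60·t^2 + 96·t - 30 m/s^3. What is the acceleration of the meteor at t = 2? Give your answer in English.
We have acceleration a(t) = -6. Substituting t = 2: a(2) = -6.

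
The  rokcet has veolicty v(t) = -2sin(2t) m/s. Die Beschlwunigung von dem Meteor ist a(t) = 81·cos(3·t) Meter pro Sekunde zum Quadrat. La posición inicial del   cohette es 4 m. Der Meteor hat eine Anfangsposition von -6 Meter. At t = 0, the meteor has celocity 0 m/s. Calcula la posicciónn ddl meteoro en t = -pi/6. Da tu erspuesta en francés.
Nous devons trouver l'intégrale de notre équation de l'accélération a(t) = 81·cos(3·t) 2 fois. L'intégrale de l'accélération est la vitesse. En utilisant v(0) = 0, nous obtenons v(t) = 27·sin(3·t). En prenant ∫v(t)dt et en appliquant x(0) = -6, nous trouvons x(t) = 3 - 9·cos(3·t). En utilisant x(t) = 3 - 9·cos(3·t) et en substituant t = -pi/6, nous trouvons x = 3.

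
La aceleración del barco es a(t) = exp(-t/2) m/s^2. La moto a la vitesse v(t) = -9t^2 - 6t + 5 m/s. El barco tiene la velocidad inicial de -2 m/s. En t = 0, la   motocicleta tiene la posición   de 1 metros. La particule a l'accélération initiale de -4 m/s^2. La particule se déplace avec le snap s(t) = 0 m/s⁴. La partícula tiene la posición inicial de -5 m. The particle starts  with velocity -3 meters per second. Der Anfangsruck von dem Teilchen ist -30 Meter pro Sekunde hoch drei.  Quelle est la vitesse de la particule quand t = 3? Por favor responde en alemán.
Ausgehend von dem Snap s(t) = 0, nehmen wir 3 Integrale. Durch Integration von dem Snap und Verwendung der Anfangsbedingung j(0) = -30, erhalten wir j(t) = -30. Die Stammfunktion von dem Ruck, mit a(0) = -4, ergibt die Beschleunigung: a(t) = -30·t - 4. Mit ∫a(t)dt und Anwendung von v(0) = -3, finden wir v(t) = -15·t^2 - 4·t - 3. Wir haben die Geschwindigkeit v(t) = -15·t^2 - 4·t - 3. Durch Einsetzen von t = 3: v(3) = -150.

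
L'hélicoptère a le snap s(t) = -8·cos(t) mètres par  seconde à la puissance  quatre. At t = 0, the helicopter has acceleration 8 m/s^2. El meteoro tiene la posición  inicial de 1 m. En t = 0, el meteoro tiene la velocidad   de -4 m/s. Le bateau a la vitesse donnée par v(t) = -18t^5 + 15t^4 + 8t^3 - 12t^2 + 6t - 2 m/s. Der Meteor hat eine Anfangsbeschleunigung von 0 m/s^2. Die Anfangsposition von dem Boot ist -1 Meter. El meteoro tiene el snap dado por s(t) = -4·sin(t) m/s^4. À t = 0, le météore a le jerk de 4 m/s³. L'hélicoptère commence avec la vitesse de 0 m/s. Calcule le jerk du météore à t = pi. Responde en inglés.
We need to integrate our snap equation s(t) = -4·sin(t) 1 time. The antiderivative of snap is jerk. Using j(0) = 4, we get j(t) = 4·cos(t). From the given jerk equation j(t) = 4·cos(t), we substitute t = pi to get j = -4.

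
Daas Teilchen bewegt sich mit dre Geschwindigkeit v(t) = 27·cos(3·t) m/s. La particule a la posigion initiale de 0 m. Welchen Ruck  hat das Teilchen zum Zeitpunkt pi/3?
Ausgehend von der Geschwindigkeit v(t) = 27·cos(3·t), nehmen wir 2 Ableitungen. Durch Ableiten von der Geschwindigkeit erhalten wir die Beschleunigung: a(t) = -81·sin(3·t). Mit d/dt von a(t) finden wir j(t) = -243·cos(3·t). Mit j(t) = -243·cos(3·t) und Einsetzen von t = pi/3, finden wir j = 243.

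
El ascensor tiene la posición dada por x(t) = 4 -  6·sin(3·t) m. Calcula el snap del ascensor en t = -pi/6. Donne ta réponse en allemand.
Ausgehend von der Position x(t) = 4 - 6·sin(3·t), nehmen wir 4 Ableitungen. Durch Ableiten von der Position erhalten wir die Geschwindigkeit: v(t) = -18·cos(3·t). Mit d/dt von v(t) finden wir a(t) = 54·sin(3·t). Die Ableitung von der Beschleunigung ergibt den Ruck: j(t) = 162·cos(3·t). Durch Ableiten von dem Ruck erhalten wir den Snap: s(t) = -486·sin(3·t). Aus der Gleichung für den Snap s(t) = -486·sin(3·t), setzen wir t = -pi/6 ein und erhalten s = 486.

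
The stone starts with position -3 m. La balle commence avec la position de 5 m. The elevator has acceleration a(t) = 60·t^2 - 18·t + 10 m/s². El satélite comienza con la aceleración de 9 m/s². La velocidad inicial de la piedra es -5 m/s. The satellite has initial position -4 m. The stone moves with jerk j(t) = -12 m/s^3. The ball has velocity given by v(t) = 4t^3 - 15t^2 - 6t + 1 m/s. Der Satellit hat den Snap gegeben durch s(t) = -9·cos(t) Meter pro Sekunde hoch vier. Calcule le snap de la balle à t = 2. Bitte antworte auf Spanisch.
Debemos derivar nuestra ecuación de la velocidad v(t) = 4·t^3 - 15·t^2 - 6·t + 1 3 veces. La derivada de la velocidad da la aceleración: a(t) = 12·t^2 - 30·t - 6. La derivada de la aceleración da la sacudida: j(t) = 24·t - 30. Tomando d/dt de j(t), encontramos s(t) = 24. Tenemos el snap s(t) = 24. Sustituyendo t = 2: s(2) = 24.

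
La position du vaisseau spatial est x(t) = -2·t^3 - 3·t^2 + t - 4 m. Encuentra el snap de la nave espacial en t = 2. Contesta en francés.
Nous devons dériver notre équation de la position x(t) = -2·t^3 - 3·t^2 + t - 4 4 fois. En dérivant la position, nous obtenons la vitesse: v(t) = -6·t^2 - 6·t + 1. La dérivée de la vitesse donne l'accélération: a(t) = -12·t - 6. La dérivée de l'accélération donne le jerk: j(t) = -12. La dérivée du jerk donne le snap: s(t) = 0. Nous avons le snap s(t) = 0. En substituant t = 2: s(2) = 0.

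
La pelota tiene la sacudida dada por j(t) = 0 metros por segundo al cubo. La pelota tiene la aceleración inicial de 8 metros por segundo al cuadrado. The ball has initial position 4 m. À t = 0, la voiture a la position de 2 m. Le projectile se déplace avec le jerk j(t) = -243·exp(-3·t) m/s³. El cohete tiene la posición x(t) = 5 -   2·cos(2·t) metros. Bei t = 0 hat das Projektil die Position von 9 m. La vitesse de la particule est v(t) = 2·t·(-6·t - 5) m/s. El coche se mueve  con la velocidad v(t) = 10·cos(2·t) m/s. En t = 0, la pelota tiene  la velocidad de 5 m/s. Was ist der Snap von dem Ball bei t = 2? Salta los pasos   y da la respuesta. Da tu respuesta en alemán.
Der Snap bei t = 2 ist s = 0.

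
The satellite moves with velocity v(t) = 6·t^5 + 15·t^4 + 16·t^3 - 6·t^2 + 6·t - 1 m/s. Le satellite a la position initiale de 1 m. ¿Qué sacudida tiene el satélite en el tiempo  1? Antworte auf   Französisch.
Pour résoudre ceci, nous devons prendre 2 dérivées de notre équation de la vitesse v(t) = 6·t^5 + 15·t^4 + 16·t^3 - 6·t^2 + 6·t - 1. En prenant d/dt de v(t), nous trouvons a(t) = 30·t^4 + 60·t^3 + 48·t^2 - 12·t + 6. En prenant d/dt de a(t), nous trouvons j(t) = 120·t^3 + 180·t^2 + 96·t - 12. Nous avons le jerk j(t) = 120·t^3 + 180·t^2 + 96·t - 12. En substituant t = 1: j(1) = 384.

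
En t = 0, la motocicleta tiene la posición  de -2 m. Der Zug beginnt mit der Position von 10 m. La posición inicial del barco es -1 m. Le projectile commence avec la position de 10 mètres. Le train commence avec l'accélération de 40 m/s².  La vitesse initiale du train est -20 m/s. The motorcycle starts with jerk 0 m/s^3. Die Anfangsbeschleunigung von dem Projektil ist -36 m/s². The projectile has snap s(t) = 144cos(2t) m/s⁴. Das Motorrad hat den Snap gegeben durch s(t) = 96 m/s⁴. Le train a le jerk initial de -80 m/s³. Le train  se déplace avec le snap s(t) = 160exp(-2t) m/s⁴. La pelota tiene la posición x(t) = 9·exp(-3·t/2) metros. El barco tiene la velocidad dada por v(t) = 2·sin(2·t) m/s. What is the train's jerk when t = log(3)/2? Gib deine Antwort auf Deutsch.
Wir müssen unsere Gleichung für den Snap s(t) = 160·exp(-2·t) 1-mal integrieren. Durch Integration von dem Snap und Verwendung der Anfangsbedingung j(0) = -80, erhalten wir j(t) = -80·exp(-2·t). Mit j(t) = -80·exp(-2·t) und Einsetzen von t = log(3)/2, finden wir j = -80/3.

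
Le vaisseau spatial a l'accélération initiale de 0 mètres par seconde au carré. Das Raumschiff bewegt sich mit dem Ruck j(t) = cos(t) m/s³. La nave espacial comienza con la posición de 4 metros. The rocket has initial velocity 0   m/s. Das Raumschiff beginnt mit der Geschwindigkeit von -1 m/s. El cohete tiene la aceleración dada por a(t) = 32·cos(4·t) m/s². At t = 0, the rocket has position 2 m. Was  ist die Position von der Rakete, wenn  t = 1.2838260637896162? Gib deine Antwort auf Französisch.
En partant de l'accélération a(t) = 32·cos(4·t), nous prenons 2 primitives. En intégrant l'accélération et en utilisant la condition initiale v(0) = 0, nous obtenons v(t) = 8·sin(4·t). En intégrant la vitesse et en utilisant la condition initiale x(0) = 2, nous obtenons x(t) = 4 - 2·cos(4·t). De l'équation de la position x(t) = 4 - 2·cos(4·t), nous substituons t = 1.2838260637896162 pour obtenir x = 3.17915875659717.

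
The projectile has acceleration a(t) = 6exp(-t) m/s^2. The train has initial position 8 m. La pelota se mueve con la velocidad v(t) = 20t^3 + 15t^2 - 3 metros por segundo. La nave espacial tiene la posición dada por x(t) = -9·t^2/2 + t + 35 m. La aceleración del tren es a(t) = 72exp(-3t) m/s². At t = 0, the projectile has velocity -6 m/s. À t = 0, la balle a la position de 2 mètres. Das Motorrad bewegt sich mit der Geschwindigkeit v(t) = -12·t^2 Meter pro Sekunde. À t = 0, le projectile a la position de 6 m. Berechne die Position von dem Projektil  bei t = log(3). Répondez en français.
En partant de l'accélération a(t) = 6·exp(-t), nous prenons 2 intégrales. La primitive de l'accélération, avec v(0) = -6, donne la vitesse: v(t) = -6·exp(-t). En intégrant la vitesse et en utilisant la condition initiale x(0) = 6, nous obtenons x(t) = 6·exp(-t). En utilisant x(t) = 6·exp(-t) et en substituant t = log(3), nous trouvons x = 2.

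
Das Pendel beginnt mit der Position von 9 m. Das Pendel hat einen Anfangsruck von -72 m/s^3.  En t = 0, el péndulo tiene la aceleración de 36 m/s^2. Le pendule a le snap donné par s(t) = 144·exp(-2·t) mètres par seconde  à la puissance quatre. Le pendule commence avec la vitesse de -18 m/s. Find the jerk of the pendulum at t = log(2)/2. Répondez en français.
En partant du snap s(t) = 144·exp(-2·t), nous prenons 1 primitive. En intégrant le snap et en utilisant la condition initiale j(0) = -72, nous obtenons j(t) = -72·exp(-2·t). En utilisant j(t) = -72·exp(-2·t) et en substituant t = log(2)/2, nous trouvons j = -36.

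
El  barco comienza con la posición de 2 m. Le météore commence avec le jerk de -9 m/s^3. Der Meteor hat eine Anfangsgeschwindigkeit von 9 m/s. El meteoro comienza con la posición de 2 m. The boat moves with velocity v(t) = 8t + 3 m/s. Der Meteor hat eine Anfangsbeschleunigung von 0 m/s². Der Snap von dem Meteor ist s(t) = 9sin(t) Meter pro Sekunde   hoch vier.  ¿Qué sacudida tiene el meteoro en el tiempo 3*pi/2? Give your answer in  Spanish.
Para resolver esto, necesitamos tomar 1 integral de nuestra ecuación del snap s(t) = 9·sin(t). La integral del snap es la sacudida. Usando j(0) = -9, obtenemos j(t) = -9·cos(t). Usando j(t) = -9·cos(t) y sustituyendo t = 3*pi/2, encontramos j = 0.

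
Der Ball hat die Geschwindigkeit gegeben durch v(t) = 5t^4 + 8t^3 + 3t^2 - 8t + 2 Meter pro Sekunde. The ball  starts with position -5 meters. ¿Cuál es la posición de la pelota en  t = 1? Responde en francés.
Pour résoudre ceci, nous devons prendre 1 intégrale de notre équation de la vitesse v(t) = 5·t^4 + 8·t^3 + 3·t^2 - 8·t + 2. La primitive de la vitesse est la position. En utilisant x(0) = -5, nous obtenons x(t) = t^5 + 2·t^4 + t^3 - 4·t^2 + 2·t - 5. En utilisant x(t) = t^5 + 2·t^4 + t^3 - 4·t^2 + 2·t - 5 et en substituant t = 1, nous trouvons x = -3.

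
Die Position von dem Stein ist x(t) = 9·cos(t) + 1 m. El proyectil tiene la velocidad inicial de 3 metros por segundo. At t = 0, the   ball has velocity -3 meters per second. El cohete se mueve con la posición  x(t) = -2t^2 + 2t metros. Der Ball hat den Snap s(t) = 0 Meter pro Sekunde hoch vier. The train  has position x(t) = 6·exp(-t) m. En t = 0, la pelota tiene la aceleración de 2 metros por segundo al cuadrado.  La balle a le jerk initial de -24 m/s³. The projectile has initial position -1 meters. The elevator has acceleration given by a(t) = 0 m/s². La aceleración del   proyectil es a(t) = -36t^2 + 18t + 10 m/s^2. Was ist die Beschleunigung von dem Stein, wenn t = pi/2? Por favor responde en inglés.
To solve this, we need to take 2 derivatives of our position equation x(t) = 9·cos(t) + 1. Taking d/dt of x(t), we find v(t) = -9·sin(t). Taking d/dt of v(t), we find a(t) = -9·cos(t). Using a(t) = -9·cos(t) and substituting t = pi/2, we find a = 0.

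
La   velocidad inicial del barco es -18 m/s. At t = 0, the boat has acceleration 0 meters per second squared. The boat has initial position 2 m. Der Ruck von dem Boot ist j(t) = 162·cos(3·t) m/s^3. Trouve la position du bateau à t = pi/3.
En partant du jerk j(t) = 162·cos(3·t), nous prenons 3 intégrales. L'intégrale du jerk, avec a(0) = 0, donne l'accélération: a(t) = 54·sin(3·t). En prenant ∫a(t)dt et en appliquant v(0) = -18, nous trouvons v(t) = -18·cos(3·t). La primitive de la vitesse, avec x(0) = 2, donne la position: x(t) = 2 - 6·sin(3·t). De l'équation de la position x(t) = 2 - 6·sin(3·t), nous substituons t = pi/3 pour obtenir x = 2.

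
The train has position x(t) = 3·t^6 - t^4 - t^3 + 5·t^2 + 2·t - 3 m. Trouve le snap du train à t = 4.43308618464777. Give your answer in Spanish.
Debemos derivar nuestra ecuación de la posición x(t) = 3·t^6 - t^4 - t^3 + 5·t^2 + 2·t - 3 4 veces. Derivando la posición, obtenemos la velocidad: v(t) = 18·t^5 - 4·t^3 - 3·t^2 + 10·t + 2. Derivando la velocidad, obtenemos la aceleración: a(t) = 90·t^4 - 12·t^2 - 6·t + 10. Derivando la aceleración, obtenemos la sacudida: j(t) = 360·t^3 - 24·t - 6. Tomando d/dt de j(t), encontramos s(t) = 1080·t^2 - 24. Tenemos el snap s(t) = 1080·t^2 - 24. Sustituyendo t = 4.43308618464777: s(4.43308618464777) = 21200.4333701561.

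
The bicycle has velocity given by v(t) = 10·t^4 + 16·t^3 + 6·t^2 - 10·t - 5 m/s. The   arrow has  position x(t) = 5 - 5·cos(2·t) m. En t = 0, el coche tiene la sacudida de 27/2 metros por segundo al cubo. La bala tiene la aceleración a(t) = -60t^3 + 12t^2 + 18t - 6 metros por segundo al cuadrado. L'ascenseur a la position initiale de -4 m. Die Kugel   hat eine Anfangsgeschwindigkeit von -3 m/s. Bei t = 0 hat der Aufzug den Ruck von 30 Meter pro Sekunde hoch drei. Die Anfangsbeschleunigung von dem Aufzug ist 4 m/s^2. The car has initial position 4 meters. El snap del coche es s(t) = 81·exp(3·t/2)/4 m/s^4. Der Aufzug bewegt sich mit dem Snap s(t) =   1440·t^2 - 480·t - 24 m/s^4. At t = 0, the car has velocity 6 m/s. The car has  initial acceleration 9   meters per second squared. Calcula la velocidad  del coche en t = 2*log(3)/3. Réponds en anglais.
To find the answer, we compute 3 antiderivatives of s(t) = 81·exp(3·t/2)/4. Finding the integral of s(t) and using j(0) = 27/2: j(t) = 27·exp(3·t/2)/2. The integral of jerk is acceleration. Using a(0) = 9, we get a(t) = 9·exp(3·t/2). Taking ∫a(t)dt and applying v(0) = 6, we find v(t) = 6·exp(3·t/2). Using v(t) = 6·exp(3·t/2) and substituting t = 2*log(3)/3, we find v = 18.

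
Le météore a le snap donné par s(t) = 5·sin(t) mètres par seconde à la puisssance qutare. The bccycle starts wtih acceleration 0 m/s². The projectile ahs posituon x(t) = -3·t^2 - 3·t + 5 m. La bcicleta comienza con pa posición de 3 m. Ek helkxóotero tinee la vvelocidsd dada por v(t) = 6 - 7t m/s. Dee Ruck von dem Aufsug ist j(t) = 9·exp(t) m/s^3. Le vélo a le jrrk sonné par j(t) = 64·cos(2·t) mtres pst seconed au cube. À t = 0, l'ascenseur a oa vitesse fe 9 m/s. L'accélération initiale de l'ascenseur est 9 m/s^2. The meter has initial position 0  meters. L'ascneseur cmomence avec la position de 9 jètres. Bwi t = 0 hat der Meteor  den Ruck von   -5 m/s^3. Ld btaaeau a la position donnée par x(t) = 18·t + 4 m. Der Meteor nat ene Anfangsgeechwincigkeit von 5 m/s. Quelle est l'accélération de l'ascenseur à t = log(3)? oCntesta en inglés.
To solve this, we need to take 1 integral of our jerk equation j(t) = 9·exp(t). Taking ∫j(t)dt and applying a(0) = 9, we find a(t) = 9·exp(t). Using a(t) = 9·exp(t) and substituting t = log(3), we find a = 27.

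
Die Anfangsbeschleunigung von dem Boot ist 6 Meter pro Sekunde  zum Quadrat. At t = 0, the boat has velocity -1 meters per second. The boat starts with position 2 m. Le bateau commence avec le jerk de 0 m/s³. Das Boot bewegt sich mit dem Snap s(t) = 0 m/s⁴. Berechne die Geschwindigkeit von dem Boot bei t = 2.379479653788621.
Um dies zu lösen, müssen wir 3 Integrale unserer Gleichung für den Snap s(t) = 0 finden. Durch Integration von dem Snap und Verwendung der Anfangsbedingung j(0) = 0, erhalten wir j(t) = 0. Mit ∫j(t)dt und Anwendung von a(0) = 6, finden wir a(t) = 6. Mit ∫a(t)dt und Anwendung von v(0) = -1, finden wir v(t) = 6·t - 1. Wir haben die Geschwindigkeit v(t) = 6·t - 1. Durch Einsetzen von t = 2.379479653788621: v(2.379479653788621) = 13.2768779227317.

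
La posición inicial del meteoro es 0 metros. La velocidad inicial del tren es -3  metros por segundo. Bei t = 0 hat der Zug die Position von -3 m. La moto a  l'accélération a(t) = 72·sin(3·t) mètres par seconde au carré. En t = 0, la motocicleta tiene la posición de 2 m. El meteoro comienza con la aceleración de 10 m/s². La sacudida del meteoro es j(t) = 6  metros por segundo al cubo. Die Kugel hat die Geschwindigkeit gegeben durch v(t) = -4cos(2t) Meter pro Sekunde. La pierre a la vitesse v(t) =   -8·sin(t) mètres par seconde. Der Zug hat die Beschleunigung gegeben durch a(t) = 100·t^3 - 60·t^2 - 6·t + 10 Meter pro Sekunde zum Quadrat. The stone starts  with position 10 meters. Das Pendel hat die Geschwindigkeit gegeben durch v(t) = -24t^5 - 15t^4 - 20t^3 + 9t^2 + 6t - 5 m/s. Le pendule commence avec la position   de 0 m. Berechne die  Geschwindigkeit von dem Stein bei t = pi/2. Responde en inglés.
Using v(t) = -8·sin(t) and substituting t = pi/2, we find v = -8.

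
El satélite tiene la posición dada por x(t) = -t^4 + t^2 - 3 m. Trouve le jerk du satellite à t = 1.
Pour résoudre ceci, nous devons prendre 3 dérivées de notre équation de la position x(t) = -t^4 + t^2 - 3. En prenant d/dt de x(t), nous trouvons v(t) = -4·t^3 + 2·t. La dérivée de la vitesse donne l'accélération: a(t) = 2 - 12·t^2. En prenant d/dt de a(t), nous trouvons j(t) = -24·t. De l'équation du jerk j(t) = -24·t, nous substituons t = 1 pour obtenir j = -24.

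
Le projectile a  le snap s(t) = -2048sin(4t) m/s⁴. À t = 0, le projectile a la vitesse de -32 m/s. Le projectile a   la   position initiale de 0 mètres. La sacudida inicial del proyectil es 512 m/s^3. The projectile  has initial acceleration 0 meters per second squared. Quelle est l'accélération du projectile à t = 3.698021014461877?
Nous devons trouver l'intégrale de notre équation du snap s(t) = -2048·sin(4·t) 2 fois. En intégrant le snap et en utilisant la condition initiale j(0) = 512, nous obtenons j(t) = 512·cos(4·t). En intégrant le jerk et en utilisant la condition initiale a(0) = 0, nous obtenons a(t) = 128·sin(4·t). De l'équation de l'accélération a(t) = 128·sin(4·t), nous substituons t = 3.698021014461877 pour obtenir a = 101.516597057272.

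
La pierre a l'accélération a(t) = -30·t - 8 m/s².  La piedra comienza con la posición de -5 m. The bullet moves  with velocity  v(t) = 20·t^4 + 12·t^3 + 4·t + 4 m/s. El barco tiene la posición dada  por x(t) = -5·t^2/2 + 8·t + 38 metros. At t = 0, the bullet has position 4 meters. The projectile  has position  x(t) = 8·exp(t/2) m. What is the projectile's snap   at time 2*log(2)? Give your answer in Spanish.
Para resolver esto, necesitamos tomar 4 derivadas de nuestra ecuación de la posición x(t) = 8·exp(t/2). Tomando d/dt de x(t), encontramos v(t) = 4·exp(t/2). La derivada de la velocidad da la aceleración: a(t) = 2·exp(t/2). Tomando d/dt de a(t), encontramos j(t) = exp(t/2). Tomando d/dt de j(t), encontramos s(t) = exp(t/2)/2. Usando s(t) = exp(t/2)/2 y sustituyendo t = 2*log(2), encontramos s = 1.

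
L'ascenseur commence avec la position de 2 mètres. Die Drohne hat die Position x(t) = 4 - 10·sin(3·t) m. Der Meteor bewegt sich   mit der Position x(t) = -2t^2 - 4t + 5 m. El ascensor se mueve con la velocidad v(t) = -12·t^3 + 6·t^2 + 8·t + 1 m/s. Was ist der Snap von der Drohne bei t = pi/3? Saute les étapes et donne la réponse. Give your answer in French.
À t = pi/3, s = 0.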